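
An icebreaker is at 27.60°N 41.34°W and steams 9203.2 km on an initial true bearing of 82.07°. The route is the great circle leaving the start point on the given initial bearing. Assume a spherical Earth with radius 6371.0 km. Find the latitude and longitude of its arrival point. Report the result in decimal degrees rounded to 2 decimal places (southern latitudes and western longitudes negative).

Central angle δ = d/R = 1.444546 rad.
Converting: φ₁ = 0.481711 rad, θ = 1.432392 rad.
Applying the spherical law of cosines for sides, sin φ₂ = sin φ₁ cos δ + cos φ₁ sin δ cos θ = 0.179627, so φ₂ = 10.35°.
For the longitude increment, Δλ = atan2( sin θ sin δ cos φ₁, cos δ − sin φ₁ sin φ₂ ) = atan2(0.870743, 0.042695) = 87.19°.
λ₂ = λ₁ + Δλ = 45.85°.

latitude 10.35°, longitude 45.85°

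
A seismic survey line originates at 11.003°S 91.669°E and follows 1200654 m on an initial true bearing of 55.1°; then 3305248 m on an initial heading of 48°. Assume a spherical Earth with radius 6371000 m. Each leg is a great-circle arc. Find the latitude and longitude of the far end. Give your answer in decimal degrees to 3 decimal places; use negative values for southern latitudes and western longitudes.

latitude 15.023°, longitude 122.965°

Apply the spherical direct solution leg by leg, carrying full precision between legs.
Leg 1: from (-11.003°, 91.669°), δ = 1200654/6371000 = 0.188456 rad, θ = 55.1° → φ = -4.719°, λ = 100.538°.
Leg 2: from (-4.719°, 100.538°), δ = 3305248/6371000 = 0.518796 rad, θ = 48° → φ = 15.023°, λ = 122.965°.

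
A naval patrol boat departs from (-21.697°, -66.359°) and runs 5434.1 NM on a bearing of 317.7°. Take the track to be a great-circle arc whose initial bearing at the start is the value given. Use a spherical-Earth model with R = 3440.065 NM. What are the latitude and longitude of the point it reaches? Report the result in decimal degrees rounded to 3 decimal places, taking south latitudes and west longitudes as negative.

latitude 43.668°, longitude -134.851°

δ = 5434.1/3440.065 = 1.579650 rad (90.5073°).
Converting: φ₁ = -0.378684 rad, θ = 5.544911 rad.
Destination latitude: φ₂ = arcsin( sin φ₁ cos δ + cos φ₁ sin δ cos θ ) = arcsin(0.690476) = 43.668°.
For the longitude increment, Δλ = atan2( sin θ sin δ cos φ₁, cos δ − sin φ₁ sin φ₂ ) = atan2(-0.625306, 0.246414) = -68.492°.
λ₂ = -66.359° + -68.492° = -134.851°.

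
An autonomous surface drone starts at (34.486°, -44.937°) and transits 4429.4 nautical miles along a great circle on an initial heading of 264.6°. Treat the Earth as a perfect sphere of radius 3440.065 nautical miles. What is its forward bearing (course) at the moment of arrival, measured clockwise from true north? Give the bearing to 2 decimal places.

Central angle δ = d/R = 1.287592 rad.
With φ₁ = 34.486° = 0.601894 rad and θ = 264.6° = 4.618141 rad:
Applying the spherical law of cosines for sides, sin φ₂ = sin φ₁ cos δ + cos φ₁ sin δ cos θ = 0.083737, so φ₂ = 4.803°.
Δλ = atan2( sin θ sin δ cos φ₁ , cos δ − sin φ₁ sin φ₂ ) = atan2(-0.787918, 0.232022) = -1.284416 rad = -73.592°.
λ₂ = λ₁ + Δλ = -118.529°.
The forward bearing on arrival equals the back-azimuth from the destination plus 180°.
Back-azimuth from P₂ (4.80°, -118.53°) to P₁ (34.49°, -44.94°), with Δλ' = λ₁ − λ₂ = 73.59°: atan2( sin Δλ' cos φ₁ , cos φ₂ sin φ₁ − sin φ₂ cos φ₁ cos Δλ' ) = 55.44°.
Final bearing = (55.44° + 180°) mod 360° = 235.44°.

final bearing 235.44°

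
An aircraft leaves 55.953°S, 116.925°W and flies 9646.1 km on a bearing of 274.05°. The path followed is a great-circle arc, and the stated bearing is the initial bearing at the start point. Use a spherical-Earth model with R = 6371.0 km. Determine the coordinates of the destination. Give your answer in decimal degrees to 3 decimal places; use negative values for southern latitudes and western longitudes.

latitude -0.430°, longitude 158.249°

Angular distance δ = d/R = 9646.1 / 6371 = 1.514064 rad.
With φ₁ = -55.953° = -0.976564 rad and θ = 274.05° = 4.783075 rad:
Applying the spherical law of cosines for sides, sin φ₂ = sin φ₁ cos δ + cos φ₁ sin δ cos θ = -0.007504, so φ₂ = -0.430°.
For the longitude increment, Δλ = atan2( sin θ sin δ cos φ₁, cos δ − sin φ₁ sin φ₂ ) = atan2(-0.557576, 0.050485) = -84.826°.
λ₂ = -116.925° + -84.826° = -201.751°, normalized to (−180°, 180°] → 158.249°.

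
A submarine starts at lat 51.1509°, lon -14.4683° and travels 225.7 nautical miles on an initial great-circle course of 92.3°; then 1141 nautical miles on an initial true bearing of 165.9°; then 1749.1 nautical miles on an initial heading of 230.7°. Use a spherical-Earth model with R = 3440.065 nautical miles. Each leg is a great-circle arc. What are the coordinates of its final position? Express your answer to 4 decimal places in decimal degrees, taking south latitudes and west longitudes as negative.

Apply the spherical direct solution leg by leg, carrying full precision between legs.
Leg 1: from (51.1509°, -14.4683°), δ = 225.7/3440.065 = 0.065609 rad, θ = 92.3° → φ = 50.8481°, λ = -8.5128°.
Leg 2: from (50.8481°, -8.5128°), δ = 1141/3440.065 = 0.331680 rad, θ = 165.9° → φ = 32.2630°, λ = -3.1298°.
Leg 3: from (32.2630°, -3.1298°), δ = 1749.1/3440.065 = 0.508450 rad, θ = 230.7° → φ = 11.8612°, λ = -25.7700°.

latitude 11.8612°, longitude -25.7700°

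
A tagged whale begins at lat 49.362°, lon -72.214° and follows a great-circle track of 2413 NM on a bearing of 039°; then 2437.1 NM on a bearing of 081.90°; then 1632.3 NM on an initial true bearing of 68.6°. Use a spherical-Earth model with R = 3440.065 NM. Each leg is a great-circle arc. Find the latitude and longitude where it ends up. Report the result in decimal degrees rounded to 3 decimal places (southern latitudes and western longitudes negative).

Apply the spherical direct solution leg by leg, carrying full precision between legs.
Leg 1: from (49.362°, -72.214°), δ = 2413/3440.065 = 0.701440 rad, θ = 39° → φ = 65.000°, λ = 1.720°.
Leg 2: from (65.000°, 1.720°), δ = 2437.1/3440.065 = 0.708446 rad, θ = 81.9° → φ = 46.633°, λ = 71.455°.
Leg 3: from (46.633°, 71.455°), δ = 1632.3/3440.065 = 0.474497 rad, θ = 68.6° → φ = 49.564°, λ = 112.440°.

latitude 49.564°, longitude 112.440°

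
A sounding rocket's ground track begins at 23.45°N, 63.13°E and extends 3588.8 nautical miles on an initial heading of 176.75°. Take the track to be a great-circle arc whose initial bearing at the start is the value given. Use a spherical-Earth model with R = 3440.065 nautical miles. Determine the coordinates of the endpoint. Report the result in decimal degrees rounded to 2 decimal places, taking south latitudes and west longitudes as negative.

Angular distance δ = d/R = 3588.8 / 3440.065 = 1.043236 rad.
Start latitude φ₁ = 0.409280 rad; initial bearing θ = 3.084869 rad.
sin φ₂ = sin φ₁ cos δ + cos φ₁ sin δ cos θ = (0.397949)(0.503427) + (0.917408)(0.864038)(-0.998392) = -0.591062
φ₂ = asin(-0.591062) = -0.632375 rad = -36.23°.
Then Δλ = atan2(0.044939, 0.738639) = 0.060765 rad, from sin θ sin δ cos φ₁ over cos δ − sin φ₁ sin φ₂.
λ₂ = 63.13° + 3.48° = 66.61°.

latitude -36.23°, longitude 66.61°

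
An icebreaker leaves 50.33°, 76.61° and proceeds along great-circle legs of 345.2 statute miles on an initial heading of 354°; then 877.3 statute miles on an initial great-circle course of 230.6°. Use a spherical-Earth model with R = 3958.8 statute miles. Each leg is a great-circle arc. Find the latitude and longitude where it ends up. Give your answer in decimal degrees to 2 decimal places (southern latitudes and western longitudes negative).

latitude 46.27°, longitude 61.47°

Apply the spherical direct solution leg by leg, carrying full precision between legs.
Leg 1: from (50.33°, 76.61°), δ = 345.2/3958.8 = 0.087198 rad, θ = 354° → φ = 55.30°, λ = 75.69°.
Leg 2: from (55.30°, 75.69°), δ = 877.3/3958.8 = 0.221608 rad, θ = 230.6° → φ = 46.27°, λ = 61.47°.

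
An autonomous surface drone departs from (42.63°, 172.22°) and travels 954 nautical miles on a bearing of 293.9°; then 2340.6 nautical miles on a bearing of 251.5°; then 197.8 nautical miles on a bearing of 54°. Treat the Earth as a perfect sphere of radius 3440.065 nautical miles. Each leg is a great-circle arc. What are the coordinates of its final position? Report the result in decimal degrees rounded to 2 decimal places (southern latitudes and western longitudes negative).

Apply the spherical direct solution leg by leg, carrying full precision between legs.
Leg 1: from (42.63°, 172.22°), δ = 954/3440.065 = 0.277320 rad, θ = 293.9° → φ = 47.14°, λ = 150.63°.
Leg 2: from (47.14°, 150.63°), δ = 2340.6/3440.065 = 0.680394 rad, θ = 251.5° → φ = 25.72°, λ = 109.16°.
Leg 3: from (25.72°, 109.16°), δ = 197.8/3440.065 = 0.057499 rad, θ = 54° → φ = 27.63°, λ = 112.17°.

latitude 27.63°, longitude 112.17°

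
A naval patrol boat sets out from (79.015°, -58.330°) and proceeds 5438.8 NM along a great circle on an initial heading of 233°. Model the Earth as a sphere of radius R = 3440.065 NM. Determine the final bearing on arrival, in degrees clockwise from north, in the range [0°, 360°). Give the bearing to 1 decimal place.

The arc subtends δ = 5438.8/3440.065 = 1.581017 rad at the centre.
With φ₁ = 79.015° = 1.379072 rad and θ = 233° = 4.066617 rad:
Destination latitude: φ₂ = arcsin( sin φ₁ cos δ + cos φ₁ sin δ cos θ ) = arcsin(-0.124704) = -7.164°.
Then Δλ = atan2(-0.152174, 0.112199) = -0.935468 rad, from sin θ sin δ cos φ₁ over cos δ − sin φ₁ sin φ₂.
λ₂ = -58.330° + -53.598° = -111.928°.
The forward bearing on arrival equals the back-azimuth from the destination plus 180°.
Back-azimuth from P₂ (-7.2°, -111.9°) to P₁ (79.0°, -58.3°), with Δλ' = λ₁ − λ₂ = 53.6°: atan2( sin Δλ' cos φ₁ , cos φ₂ sin φ₁ − sin φ₂ cos φ₁ cos Δλ' ) = 8.8°.
Final bearing = (8.8° + 180°) mod 360° = 188.8°.

final bearing 188.8°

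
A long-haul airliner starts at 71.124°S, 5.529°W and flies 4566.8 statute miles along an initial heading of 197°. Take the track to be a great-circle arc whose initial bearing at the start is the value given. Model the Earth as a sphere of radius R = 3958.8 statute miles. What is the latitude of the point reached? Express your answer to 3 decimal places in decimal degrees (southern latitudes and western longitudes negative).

latitude -41.780°

Angular distance δ = d/R = 4566.8 / 3958.8 = 1.153582 rad.
Start latitude φ₁ = -1.241348 rad; initial bearing θ = 3.438299 rad.
sin φ₂ = sin φ₁ cos δ + cos φ₁ sin δ cos θ = (-0.946221)(0.405215) + (0.323521)(0.914221)(-0.956305) = -0.666269
φ₂ = asin(-0.666269) = -0.729195 rad = -41.780°.
Δλ = atan2( sin θ sin δ cos φ₁ , cos δ − sin φ₁ sin φ₂ ) = atan2(-0.086475, -0.225223) = -2.774997 rad = -158.996°.
λ₂ = -5.529° + -158.996° = -164.525°.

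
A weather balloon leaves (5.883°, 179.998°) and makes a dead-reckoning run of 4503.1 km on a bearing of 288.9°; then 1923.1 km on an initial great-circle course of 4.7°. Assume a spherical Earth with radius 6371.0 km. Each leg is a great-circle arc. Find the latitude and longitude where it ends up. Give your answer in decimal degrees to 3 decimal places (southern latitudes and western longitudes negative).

Apply the spherical direct solution leg by leg, carrying full precision between legs.
Leg 1: from (5.883°, 179.998°), δ = 4503.1/6371 = 0.706812 rad, θ = 288.9° → φ = 16.690°, λ = 140.100°.
Leg 2: from (16.690°, 140.100°), δ = 1923.1/6371 = 0.301852 rad, θ = 4.7° → φ = 33.919°, λ = 141.782°.

latitude 33.919°, longitude 141.782°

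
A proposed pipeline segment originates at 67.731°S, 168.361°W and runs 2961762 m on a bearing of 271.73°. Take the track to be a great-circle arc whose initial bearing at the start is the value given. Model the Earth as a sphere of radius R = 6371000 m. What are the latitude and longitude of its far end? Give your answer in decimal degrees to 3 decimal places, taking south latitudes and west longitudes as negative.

δ = 2961762/6371000 = 0.464882 rad (26.6358°).
Converting: φ₁ = -1.182129 rad, θ = 4.742583 rad.
Destination latitude: φ₂ = arcsin( sin φ₁ cos δ + cos φ₁ sin δ cos θ ) = arcsin(-0.822076) = -55.293°.
For the longitude increment, Δλ = atan2( sin θ sin δ cos φ₁, cos δ − sin φ₁ sin φ₂ ) = atan2(-0.169815, 0.133113) = -51.908°.
λ₂ = -168.361° + -51.908° = -220.269°, normalized to (−180°, 180°] → 139.731°.

latitude -55.293°, longitude 139.731°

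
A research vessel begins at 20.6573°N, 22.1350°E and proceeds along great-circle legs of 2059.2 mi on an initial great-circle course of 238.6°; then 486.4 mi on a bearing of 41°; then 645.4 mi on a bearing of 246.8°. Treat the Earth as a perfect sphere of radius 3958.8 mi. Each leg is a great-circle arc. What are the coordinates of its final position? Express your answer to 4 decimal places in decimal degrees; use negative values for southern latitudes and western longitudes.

Apply the spherical direct solution leg by leg, carrying full precision between legs.
Leg 1: from (20.6573°, 22.1350°), δ = 2059.2/3958.8 = 0.520158 rad, θ = 238.6° → φ = 3.6590°, λ = -3.0217°.
Leg 2: from (3.6590°, -3.0217°), δ = 486.4/3958.8 = 0.122866 rad, θ = 41° → φ = 8.9541°, λ = 1.6471°.
Leg 3: from (8.9541°, 1.6471°), δ = 645.4/3958.8 = 0.163029 rad, θ = 246.8° → φ = 5.1877°, λ = -6.9680°.

latitude 5.1877°, longitude -6.9680°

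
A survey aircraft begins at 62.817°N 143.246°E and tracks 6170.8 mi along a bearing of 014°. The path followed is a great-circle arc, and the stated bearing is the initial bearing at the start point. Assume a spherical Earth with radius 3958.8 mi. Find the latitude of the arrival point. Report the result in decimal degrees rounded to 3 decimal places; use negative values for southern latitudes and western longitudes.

latitude 26.997°

Central angle δ = d/R = 1.558755 rad.
With φ₁ = 62.817° = 1.096363 rad and θ = 14° = 0.244346 rad:
Applying the spherical law of cosines for sides, sin φ₂ = sin φ₁ cos δ + cos φ₁ sin δ cos θ = 0.453943, so φ₂ = 26.997°.
Then Δλ = atan2(0.110510, -0.391765) = 2.866654 rad, from sin θ sin δ cos φ₁ over cos δ − sin φ₁ sin φ₂.
λ₂ = 143.246° + 164.247° = 307.493°, normalized to (−180°, 180°] → -52.507°.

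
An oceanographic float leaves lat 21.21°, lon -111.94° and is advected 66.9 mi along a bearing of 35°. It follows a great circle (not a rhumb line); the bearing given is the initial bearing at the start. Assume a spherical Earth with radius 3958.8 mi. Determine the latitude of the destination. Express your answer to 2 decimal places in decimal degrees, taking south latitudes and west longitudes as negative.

latitude 22.00°

Central angle δ = d/R = 0.016899 rad.
With φ₁ = 21.21° = 0.370184 rad and θ = 35° = 0.610865 rad:
Applying the spherical law of cosines for sides, sin φ₂ = sin φ₁ cos δ + cos φ₁ sin δ cos θ = 0.374640, so φ₂ = 22.00°.
For the longitude increment, Δλ = atan2( sin θ sin δ cos φ₁, cos δ − sin φ₁ sin φ₂ ) = atan2(0.009036, 0.864317) = 0.60°.
Hence λ₂ = -111.94° + 0.60° = -111.34°.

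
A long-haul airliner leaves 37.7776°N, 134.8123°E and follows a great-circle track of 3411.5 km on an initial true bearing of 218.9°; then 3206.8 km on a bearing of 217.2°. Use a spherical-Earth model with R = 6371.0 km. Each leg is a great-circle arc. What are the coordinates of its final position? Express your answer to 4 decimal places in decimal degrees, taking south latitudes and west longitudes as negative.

Apply the spherical direct solution leg by leg, carrying full precision between legs.
Leg 1: from (37.7776°, 134.8123°), δ = 3411.5/6371 = 0.535473 rad, θ = 218.9° → φ = 12.2975°, λ = 115.6684°.
Leg 2: from (12.2975°, 115.6684°), δ = 3206.8/6371 = 0.503343 rad, θ = 217.2° → φ = -10.8842°, λ = 98.3924°.

latitude -10.8842°, longitude 98.3924°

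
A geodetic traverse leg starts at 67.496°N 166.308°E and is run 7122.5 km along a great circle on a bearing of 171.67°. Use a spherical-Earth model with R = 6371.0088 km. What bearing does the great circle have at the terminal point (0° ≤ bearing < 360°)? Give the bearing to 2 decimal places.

final bearing 176.81°

Angular distance δ = d/R = 7122.5 / 6371.0088 = 1.117955 rad.
With φ₁ = 67.496° = 1.178027 rad and θ = 171.67° = 2.996207 rad:
Applying the spherical law of cosines for sides, sin φ₂ = sin φ₁ cos δ + cos φ₁ sin δ cos θ = 0.063667, so φ₂ = 3.650°.
Then Δλ = atan2(0.049861, 0.378703) = 0.130910 rad, from sin θ sin δ cos φ₁ over cos δ − sin φ₁ sin φ₂.
λ₂ = λ₁ + Δλ = 173.809°.
The forward bearing on arrival equals the back-azimuth from the destination plus 180°.
Back-azimuth from P₂ (3.65°, 173.81°) to P₁ (67.50°, 166.31°), with Δλ' = λ₁ − λ₂ = -7.50°: atan2( sin Δλ' cos φ₁ , cos φ₂ sin φ₁ − sin φ₂ cos φ₁ cos Δλ' ) = 356.81°.
Final bearing = (356.81° + 180°) mod 360° = 176.81°.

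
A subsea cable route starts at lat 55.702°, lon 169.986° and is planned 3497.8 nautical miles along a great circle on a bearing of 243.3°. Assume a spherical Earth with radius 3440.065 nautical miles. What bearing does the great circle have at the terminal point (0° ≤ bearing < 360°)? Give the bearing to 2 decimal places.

final bearing 211.06°

Central angle δ = d/R = 1.016783 rad.
Converting: φ₁ = 0.972183 rad, θ = 4.246386 rad.
Applying the spherical law of cosines for sides, sin φ₂ = sin φ₁ cos δ + cos φ₁ sin δ cos θ = 0.219306, so φ₂ = 12.668°.
Then Δλ = atan2(-0.428112, 0.344931) = -0.892587 rad, from sin θ sin δ cos φ₁ over cos δ − sin φ₁ sin φ₂.
Hence λ₂ = 169.986° + -51.141° = 118.845°.
The forward bearing on arrival equals the back-azimuth from the destination plus 180°.
Back-azimuth from P₂ (12.67°, 118.84°) to P₁ (55.70°, 169.99°), with Δλ' = λ₁ − λ₂ = 51.14°: atan2( sin Δλ' cos φ₁ , cos φ₂ sin φ₁ − sin φ₂ cos φ₁ cos Δλ' ) = 31.06°.
Final bearing = (31.06° + 180°) mod 360° = 211.06°.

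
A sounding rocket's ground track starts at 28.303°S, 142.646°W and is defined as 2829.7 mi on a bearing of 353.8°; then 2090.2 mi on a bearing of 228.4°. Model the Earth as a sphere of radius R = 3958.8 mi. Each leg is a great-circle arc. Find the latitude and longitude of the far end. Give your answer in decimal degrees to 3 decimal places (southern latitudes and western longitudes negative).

Apply the spherical direct solution leg by leg, carrying full precision between legs.
Leg 1: from (-28.303°, -142.646°), δ = 2829.7/3958.8 = 0.714787 rad, θ = 353.8° → φ = 12.453°, λ = -146.803°.
Leg 2: from (12.453°, -146.803°), δ = 2090.2/3958.8 = 0.527988 rad, θ = 228.4° → φ = -8.067°, λ = -169.168°.

latitude -8.067°, longitude -169.168°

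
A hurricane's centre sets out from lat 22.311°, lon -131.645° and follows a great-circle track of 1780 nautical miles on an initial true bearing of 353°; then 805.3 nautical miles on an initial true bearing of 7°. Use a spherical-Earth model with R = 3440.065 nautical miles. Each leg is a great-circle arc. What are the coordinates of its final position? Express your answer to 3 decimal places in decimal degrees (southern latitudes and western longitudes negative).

Apply the spherical direct solution leg by leg, carrying full precision between legs.
Leg 1: from (22.311°, -131.645°), δ = 1780/3440.065 = 0.517432 rad, θ = 353° → φ = 51.642°, λ = -137.219°.
Leg 2: from (51.642°, -137.219°), δ = 805.3/3440.065 = 0.234094 rad, θ = 7° → φ = 64.909°, λ = -133.397°.

latitude 64.909°, longitude -133.397°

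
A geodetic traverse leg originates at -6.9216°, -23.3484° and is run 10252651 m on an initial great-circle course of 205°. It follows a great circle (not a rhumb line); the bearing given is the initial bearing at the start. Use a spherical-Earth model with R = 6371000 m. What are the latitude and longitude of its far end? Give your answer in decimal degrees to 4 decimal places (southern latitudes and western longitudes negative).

Central angle δ = d/R = 1.609269 rad.
Start latitude φ₁ = -0.120805 rad; initial bearing θ = 3.577925 rad.
sin φ₂ = sin φ₁ cos δ + cos φ₁ sin δ cos θ = (-0.120511)(-0.038463) + (0.992712)(0.999260)(-0.906308) = -0.894402
φ₂ = asin(-0.894402) = -1.107092 rad = -63.4317°.
For the longitude increment, Δλ = atan2( sin θ sin δ cos φ₁, cos δ − sin φ₁ sin φ₂ ) = atan2(-0.419228, -0.146248) = -109.2314°.
λ₂ = -23.3484° + -109.2314° = -132.5798°.

latitude -63.4317°, longitude -132.5798°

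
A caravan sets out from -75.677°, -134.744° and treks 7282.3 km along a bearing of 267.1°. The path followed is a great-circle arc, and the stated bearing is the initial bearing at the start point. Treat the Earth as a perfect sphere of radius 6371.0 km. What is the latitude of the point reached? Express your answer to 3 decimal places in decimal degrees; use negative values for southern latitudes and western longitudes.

Angular distance δ = d/R = 7282.3 / 6371 = 1.143039 rad.
Start latitude φ₁ = -1.320813 rad; initial bearing θ = 4.661774 rad.
sin φ₂ = sin φ₁ cos δ + cos φ₁ sin δ cos θ = (-0.968917)(0.414831) + (0.247388)(0.909898)(-0.050593) = -0.413325
φ₂ = asin(-0.413325) = -0.426103 rad = -24.414°.
Then Δλ = atan2(-0.224810, 0.014354) = -1.507035 rad, from sin θ sin δ cos φ₁ over cos δ − sin φ₁ sin φ₂.
λ₂ = -134.744° + -86.347° = -221.091°, normalized to (−180°, 180°] → 138.909°.

latitude -24.414°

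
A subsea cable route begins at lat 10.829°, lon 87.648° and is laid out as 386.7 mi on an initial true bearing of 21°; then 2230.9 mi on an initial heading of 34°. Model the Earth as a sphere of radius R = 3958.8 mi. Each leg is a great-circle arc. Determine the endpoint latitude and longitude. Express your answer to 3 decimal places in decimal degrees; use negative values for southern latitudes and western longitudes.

latitude 41.244°, longitude 113.139°

Apply the spherical direct solution leg by leg, carrying full precision between legs.
Leg 1: from (10.829°, 87.648°), δ = 386.7/3958.8 = 0.097681 rad, θ = 21° → φ = 16.046°, λ = 89.732°.
Leg 2: from (16.046°, 89.732°), δ = 2230.9/3958.8 = 0.563529 rad, θ = 34° → φ = 41.244°, λ = 113.139°.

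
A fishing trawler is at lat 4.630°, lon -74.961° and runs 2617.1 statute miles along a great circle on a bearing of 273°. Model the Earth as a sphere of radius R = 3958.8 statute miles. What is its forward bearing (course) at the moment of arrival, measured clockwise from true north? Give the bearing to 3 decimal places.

final bearing 269.517°

Central angle δ = d/R = 0.661084 rad.
With φ₁ = 4.630° = 0.080809 rad and θ = 273° = 4.764749 rad:
Destination latitude: φ₂ = arcsin( sin φ₁ cos δ + cos φ₁ sin δ cos θ ) = arcsin(0.095743) = 5.494°.
For the longitude increment, Δλ = atan2( sin θ sin δ cos φ₁, cos δ − sin φ₁ sin φ₂ ) = atan2(-0.611131, 0.781599) = -38.022°.
Hence λ₂ = -74.961° + -38.022° = -112.983°.
The forward bearing on arrival equals the back-azimuth from the destination plus 180°.
Back-azimuth from P₂ (5.494°, -112.983°) to P₁ (4.630°, -74.961°), with Δλ' = λ₁ − λ₂ = 38.022°: atan2( sin Δλ' cos φ₁ , cos φ₂ sin φ₁ − sin φ₂ cos φ₁ cos Δλ' ) = 89.517°.
Final bearing = (89.517° + 180°) mod 360° = 269.517°.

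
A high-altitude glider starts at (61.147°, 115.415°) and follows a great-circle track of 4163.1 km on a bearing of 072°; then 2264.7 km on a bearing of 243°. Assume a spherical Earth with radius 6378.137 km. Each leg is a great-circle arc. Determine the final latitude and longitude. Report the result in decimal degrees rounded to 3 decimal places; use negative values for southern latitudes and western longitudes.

latitude 39.779°, longitude 160.882°

Apply the spherical direct solution leg by leg, carrying full precision between legs.
Leg 1: from (61.147°, 115.415°), δ = 4163.1/6378.137 = 0.652714 rad, θ = 72° → φ = 51.849°, λ = -175.348°.
Leg 2: from (51.849°, -175.348°), δ = 2264.7/6378.137 = 0.355072 rad, θ = 243° → φ = 39.779°, λ = 160.882°.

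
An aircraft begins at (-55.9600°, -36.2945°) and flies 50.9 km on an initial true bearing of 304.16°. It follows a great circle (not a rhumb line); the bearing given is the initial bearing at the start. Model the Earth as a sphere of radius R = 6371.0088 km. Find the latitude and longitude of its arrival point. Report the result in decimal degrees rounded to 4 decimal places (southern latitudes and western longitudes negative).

latitude -55.7011°, longitude -36.9667°

The arc subtends δ = 50.9/6371.0088 = 0.007989 rad at the centre.
Start latitude φ₁ = -0.976686 rad; initial bearing θ = 5.308593 rad.
Destination latitude: φ₂ = arcsin( sin φ₁ cos δ + cos φ₁ sin δ cos θ ) = arcsin(-0.826109) = -55.7011°.
For the longitude increment, Δλ = atan2( sin θ sin δ cos φ₁, cos δ − sin φ₁ sin φ₂ ) = atan2(-0.003701, 0.315415) = -0.6722°.
Hence λ₂ = -36.2945° + -0.6722° = -36.9667°.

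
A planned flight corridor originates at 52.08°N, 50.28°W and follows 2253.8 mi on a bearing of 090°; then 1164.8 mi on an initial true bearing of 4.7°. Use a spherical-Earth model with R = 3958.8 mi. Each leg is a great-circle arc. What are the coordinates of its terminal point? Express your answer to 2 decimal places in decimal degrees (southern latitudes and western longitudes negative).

latitude 58.42°, longitude -1.52°

Apply the spherical direct solution leg by leg, carrying full precision between legs.
Leg 1: from (52.08°, -50.28°), δ = 2253.8/3958.8 = 0.569314 rad, θ = 90° → φ = 41.64°, λ = -4.12°.
Leg 2: from (41.64°, -4.12°), δ = 1164.8/3958.8 = 0.294231 rad, θ = 4.7° → φ = 58.42°, λ = -1.52°.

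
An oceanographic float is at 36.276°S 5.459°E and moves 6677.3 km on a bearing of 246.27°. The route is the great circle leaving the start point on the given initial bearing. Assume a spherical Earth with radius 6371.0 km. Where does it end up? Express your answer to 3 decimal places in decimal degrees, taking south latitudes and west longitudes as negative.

latitude -35.204°, longitude -70.650°

δ = 6677.3/6371 = 1.048077 rad (60.0504°).
With φ₁ = -36.276° = -0.633136 rad and θ = 246.27° = 4.298222 rad:
Destination latitude: φ₂ = arcsin( sin φ₁ cos δ + cos φ₁ sin δ cos θ ) = arcsin(-0.576492) = -35.204°.
For the longitude increment, Δλ = atan2( sin θ sin δ cos φ₁, cos δ − sin φ₁ sin φ₂ ) = atan2(-0.639465, 0.158142) = -76.109°.
λ₂ = λ₁ + Δλ = -70.650°.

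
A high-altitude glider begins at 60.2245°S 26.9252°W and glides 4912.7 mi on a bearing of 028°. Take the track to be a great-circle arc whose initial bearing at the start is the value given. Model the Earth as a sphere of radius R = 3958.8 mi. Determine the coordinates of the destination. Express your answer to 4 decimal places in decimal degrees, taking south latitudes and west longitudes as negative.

The arc subtends δ = 4912.7/3958.8 = 1.240957 rad at the centre.
Converting: φ₁ = -1.051116 rad, θ = 0.488692 rad.
Destination latitude: φ₂ = arcsin( sin φ₁ cos δ + cos φ₁ sin δ cos θ ) = arcsin(0.133708) = 7.6839°.
Then Δλ = atan2(0.220573, 0.439946) = 0.464738 rad, from sin θ sin δ cos φ₁ over cos δ − sin φ₁ sin φ₂.
λ₂ = λ₁ + Δλ = -0.2977°.

latitude 7.6839°, longitude -0.2977°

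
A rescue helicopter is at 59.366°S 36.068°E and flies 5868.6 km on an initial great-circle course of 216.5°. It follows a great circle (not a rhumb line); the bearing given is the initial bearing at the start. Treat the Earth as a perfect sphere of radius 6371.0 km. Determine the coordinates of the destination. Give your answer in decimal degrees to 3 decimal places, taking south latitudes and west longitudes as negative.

latitude -57.850°, longitude -81.047°

The arc subtends δ = 5868.6/6371 = 0.921143 rad at the centre.
With φ₁ = -59.366° = -1.036132 rad and θ = 216.5° = 3.778638 rad:
Applying the spherical law of cosines for sides, sin φ₂ = sin φ₁ cos δ + cos φ₁ sin δ cos θ = -0.846656, so φ₂ = -57.850°.
Then Δλ = atan2(-0.241351, -0.123586) = -2.044046 rad, from sin θ sin δ cos φ₁ over cos δ − sin φ₁ sin φ₂.
Hence λ₂ = 36.068° + -117.115° = -81.047°.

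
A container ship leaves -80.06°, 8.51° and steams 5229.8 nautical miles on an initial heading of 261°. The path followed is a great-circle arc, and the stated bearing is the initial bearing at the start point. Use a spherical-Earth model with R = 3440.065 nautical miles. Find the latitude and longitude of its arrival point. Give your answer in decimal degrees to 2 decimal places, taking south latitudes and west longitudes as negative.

latitude -4.40°, longitude -89.86°

δ = 5229.8/3440.065 = 1.520262 rad (87.1046°).
Converting: φ₁ = -1.397311 rad, θ = 4.555309 rad.
Destination latitude: φ₂ = arcsin( sin φ₁ cos δ + cos φ₁ sin δ cos θ ) = arcsin(-0.076723) = -4.40°.
For the longitude increment, Δλ = atan2( sin θ sin δ cos φ₁, cos δ − sin φ₁ sin φ₂ ) = atan2(-0.170274, -0.025059) = -98.37°.
λ₂ = λ₁ + Δλ = -89.86°.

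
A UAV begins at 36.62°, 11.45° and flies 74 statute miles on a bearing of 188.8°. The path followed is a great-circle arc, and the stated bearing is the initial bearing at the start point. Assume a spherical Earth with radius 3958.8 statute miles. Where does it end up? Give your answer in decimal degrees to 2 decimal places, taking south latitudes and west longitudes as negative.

Central angle δ = d/R = 0.018693 rad.
Start latitude φ₁ = 0.639140 rad; initial bearing θ = 3.295182 rad.
Destination latitude: φ₂ = arcsin( sin φ₁ cos δ + cos φ₁ sin δ cos θ ) = arcsin(0.581576) = 35.56°.
For the longitude increment, Δλ = atan2( sin θ sin δ cos φ₁, cos δ − sin φ₁ sin φ₂ ) = atan2(-0.002295, 0.652913) = -0.20°.
Hence λ₂ = 11.45° + -0.20° = 11.25°.

latitude 35.56°, longitude 11.25°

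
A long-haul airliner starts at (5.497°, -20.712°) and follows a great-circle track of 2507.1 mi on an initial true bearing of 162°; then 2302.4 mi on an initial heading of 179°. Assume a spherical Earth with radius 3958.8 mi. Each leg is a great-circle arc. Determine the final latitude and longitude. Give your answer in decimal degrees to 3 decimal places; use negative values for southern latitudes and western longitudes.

Apply the spherical direct solution leg by leg, carrying full precision between legs.
Leg 1: from (5.497°, -20.712°), δ = 2507.1/3958.8 = 0.633298 rad, θ = 162° → φ = -28.884°, λ = -8.656°.
Leg 2: from (-28.884°, -8.656°), δ = 2302.4/3958.8 = 0.581590 rad, θ = 179° → φ = -62.198°, λ = -7.479°.

latitude -62.198°, longitude -7.479°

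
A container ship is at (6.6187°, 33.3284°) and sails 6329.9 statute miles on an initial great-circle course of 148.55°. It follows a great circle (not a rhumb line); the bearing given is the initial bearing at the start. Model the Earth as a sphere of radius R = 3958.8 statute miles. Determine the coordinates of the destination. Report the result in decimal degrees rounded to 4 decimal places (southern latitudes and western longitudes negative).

Angular distance δ = d/R = 6329.9 / 3958.8 = 1.598944 rad.
Start latitude φ₁ = 0.115518 rad; initial bearing θ = 2.592687 rad.
sin φ₂ = sin φ₁ cos δ + cos φ₁ sin δ cos θ = (0.115261)(-0.028144) + (0.993335)(0.999604)(-0.853096) = -0.850318
φ₂ = asin(-0.850318) = -1.016590 rad = -58.2463°.
Then Δλ = atan2(0.518072, 0.069865) = 1.436750 rad, from sin θ sin δ cos φ₁ over cos δ − sin φ₁ sin φ₂.
λ₂ = 33.3284° + 82.3197° = 115.6481°.

latitude -58.2463°, longitude 115.6481°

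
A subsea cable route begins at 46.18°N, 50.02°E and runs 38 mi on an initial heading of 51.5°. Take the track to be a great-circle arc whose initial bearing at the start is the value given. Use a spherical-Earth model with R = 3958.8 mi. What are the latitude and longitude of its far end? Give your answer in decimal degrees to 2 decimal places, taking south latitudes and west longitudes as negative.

latitude 46.52°, longitude 50.65°

δ = 38/3958.8 = 0.009599 rad (0.5500°).
Start latitude φ₁ = 0.805993 rad; initial bearing θ = 0.898845 rad.
sin φ₂ = sin φ₁ cos δ + cos φ₁ sin δ cos θ = (0.721519)(0.999954) + (0.692395)(0.009599)(0.622515) = 0.725623
φ₂ = asin(0.725623) = 0.811939 rad = 46.52°.
Then Δλ = atan2(0.005201, 0.476404) = 0.010917 rad, from sin θ sin δ cos φ₁ over cos δ − sin φ₁ sin φ₂.
λ₂ = 50.02° + 0.63° = 50.65°.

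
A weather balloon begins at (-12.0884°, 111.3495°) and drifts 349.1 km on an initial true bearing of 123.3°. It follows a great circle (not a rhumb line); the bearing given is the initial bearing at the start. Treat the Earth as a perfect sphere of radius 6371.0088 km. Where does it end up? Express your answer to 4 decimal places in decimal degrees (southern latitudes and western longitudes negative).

latitude -13.7985°, longitude 114.0512°

The arc subtends δ = 349.1/6371.0088 = 0.054795 rad at the centre.
Start latitude φ₁ = -0.210982 rad; initial bearing θ = 2.151991 rad.
sin φ₂ = sin φ₁ cos δ + cos φ₁ sin δ cos θ = (-0.209421)(0.998499) + (0.977826)(0.054768)(-0.549023) = -0.238508
φ₂ = asin(-0.238508) = -0.240829 rad = -13.7985°.
For the longitude increment, Δλ = atan2( sin θ sin δ cos φ₁, cos δ − sin φ₁ sin φ₂ ) = atan2(0.044760, 0.948551) = 2.7017°.
λ₂ = 111.3495° + 2.7017° = 114.0512°.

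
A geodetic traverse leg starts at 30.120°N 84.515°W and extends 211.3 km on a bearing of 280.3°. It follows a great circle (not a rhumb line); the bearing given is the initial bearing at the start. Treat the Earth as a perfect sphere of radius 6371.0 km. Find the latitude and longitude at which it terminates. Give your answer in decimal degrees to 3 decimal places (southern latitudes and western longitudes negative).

latitude 30.442°, longitude -86.684°

Angular distance δ = d/R = 211.3 / 6371 = 0.033166 rad.
Converting: φ₁ = 0.525693 rad, θ = 4.892158 rad.
Applying the spherical law of cosines for sides, sin φ₂ = sin φ₁ cos δ + cos φ₁ sin δ cos θ = 0.506665, so φ₂ = 30.442°.
For the longitude increment, Δλ = atan2( sin θ sin δ cos φ₁, cos δ − sin φ₁ sin φ₂ ) = atan2(-0.028220, 0.745199) = -2.169°.
Hence λ₂ = -84.515° + -2.169° = -86.684°.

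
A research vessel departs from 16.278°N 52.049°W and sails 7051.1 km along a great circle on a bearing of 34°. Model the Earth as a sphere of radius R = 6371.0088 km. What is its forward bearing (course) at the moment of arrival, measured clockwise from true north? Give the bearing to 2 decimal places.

Angular distance δ = d/R = 7051.1 / 6371.0088 = 1.106748 rad.
With φ₁ = 16.278° = 0.284105 rad and θ = 34° = 0.593412 rad:
Destination latitude: φ₂ = arcsin( sin φ₁ cos δ + cos φ₁ sin δ cos θ ) = arcsin(0.837100) = 56.835°.
For the longitude increment, Δλ = atan2( sin θ sin δ cos φ₁, cos δ − sin φ₁ sin φ₂ ) = atan2(0.480011, 0.212935) = 66.078°.
λ₂ = -52.049° + 66.078° = 14.029°.
The forward bearing on arrival equals the back-azimuth from the destination plus 180°.
Back-azimuth from P₂ (56.84°, 14.03°) to P₁ (16.28°, -52.05°), with Δλ' = λ₁ − λ₂ = -66.08°: atan2( sin Δλ' cos φ₁ , cos φ₂ sin φ₁ − sin φ₂ cos φ₁ cos Δλ' ) = 258.88°.
Final bearing = (258.88° + 180°) mod 360° = 78.88°.

final bearing 78.88°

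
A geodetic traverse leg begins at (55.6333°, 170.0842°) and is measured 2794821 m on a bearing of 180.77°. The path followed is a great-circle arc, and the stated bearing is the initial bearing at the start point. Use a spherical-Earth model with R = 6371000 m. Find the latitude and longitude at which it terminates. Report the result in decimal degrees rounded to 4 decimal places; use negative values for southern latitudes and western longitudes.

Angular distance δ = d/R = 2794821 / 6371000 = 0.438679 rad.
With φ₁ = 55.6333° = 0.970984 rad and θ = 180.77° = 3.155032 rad:
sin φ₂ = sin φ₁ cos δ + cos φ₁ sin δ cos θ = (0.825442)(0.905314) + (0.564487)(0.424744)(-0.999910) = 0.507543
φ₂ = asin(0.507543) = 0.532331 rad = 30.5003°.
Then Δλ = atan2(-0.003222, 0.486367) = -0.006625 rad, from sin θ sin δ cos φ₁ over cos δ − sin φ₁ sin φ₂.
λ₂ = λ₁ + Δλ = 169.7046°.

latitude 30.5003°, longitude 169.7046°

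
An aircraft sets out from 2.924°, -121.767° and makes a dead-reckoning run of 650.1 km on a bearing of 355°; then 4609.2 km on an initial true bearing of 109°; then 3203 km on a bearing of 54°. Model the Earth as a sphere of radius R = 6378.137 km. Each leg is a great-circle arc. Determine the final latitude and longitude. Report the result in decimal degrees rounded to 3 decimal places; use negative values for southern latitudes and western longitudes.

Apply the spherical direct solution leg by leg, carrying full precision between legs.
Leg 1: from (2.924°, -121.767°), δ = 650.1/6378.137 = 0.101926 rad, θ = 355° → φ = 8.742°, λ = -122.281°.
Leg 2: from (8.742°, -122.281°), δ = 4609.2/6378.137 = 0.722656 rad, θ = 109° → φ = -5.672°, λ = -83.347°.
Leg 3: from (-5.672°, -83.347°), δ = 3203/6378.137 = 0.502184 rad, θ = 54° → φ = 11.240°, λ = -59.955°.

latitude 11.240°, longitude -59.955°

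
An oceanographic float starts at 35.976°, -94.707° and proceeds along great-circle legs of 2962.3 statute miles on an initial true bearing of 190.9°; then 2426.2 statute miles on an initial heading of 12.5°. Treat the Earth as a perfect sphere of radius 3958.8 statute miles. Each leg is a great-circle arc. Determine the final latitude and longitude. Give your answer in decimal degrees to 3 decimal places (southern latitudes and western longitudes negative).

Apply the spherical direct solution leg by leg, carrying full precision between legs.
Leg 1: from (35.976°, -94.707°), δ = 2962.3/3958.8 = 0.748282 rad, θ = 190.9° → φ = -6.324°, λ = -102.145°.
Leg 2: from (-6.324°, -102.145°), δ = 2426.2/3958.8 = 0.612862 rad, θ = 12.5° → φ = 27.908°, λ = -94.046°.

latitude 27.908°, longitude -94.046°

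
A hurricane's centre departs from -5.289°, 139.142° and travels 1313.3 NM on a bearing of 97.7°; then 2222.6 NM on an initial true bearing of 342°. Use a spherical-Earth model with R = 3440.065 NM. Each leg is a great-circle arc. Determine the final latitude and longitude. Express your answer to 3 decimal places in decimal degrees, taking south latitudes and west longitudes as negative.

latitude 27.345°, longitude 148.929°

Apply the spherical direct solution leg by leg, carrying full precision between legs.
Leg 1: from (-5.289°, 139.142°), δ = 1313.3/3440.065 = 0.381766 rad, θ = 97.7° → φ = -7.773°, λ = 161.020°.
Leg 2: from (-7.773°, 161.020°), δ = 2222.6/3440.065 = 0.646092 rad, θ = 342° → φ = 27.345°, λ = 148.929°.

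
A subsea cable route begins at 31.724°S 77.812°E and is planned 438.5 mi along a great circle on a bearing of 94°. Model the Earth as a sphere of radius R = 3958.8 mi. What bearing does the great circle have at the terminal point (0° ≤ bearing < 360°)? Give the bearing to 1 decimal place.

Central angle δ = d/R = 0.110766 rad.
With φ₁ = -31.724° = -0.553688 rad and θ = 94° = 1.640609 rad:
sin φ₂ = sin φ₁ cos δ + cos φ₁ sin δ cos θ = (-0.525828)(0.993872) + (0.850591)(0.110540)(-0.069756) = -0.529164
φ₂ = asin(-0.529164) = -0.557615 rad = -31.949°.
Then Δλ = atan2(0.093795, 0.715622) = 0.130325 rad, from sin θ sin δ cos φ₁ over cos δ − sin φ₁ sin φ₂.
Hence λ₂ = 77.812° + 7.467° = 85.279°.
The forward bearing on arrival equals the back-azimuth from the destination plus 180°.
Back-azimuth from P₂ (-31.9°, 85.3°) to P₁ (-31.7°, 77.8°), with Δλ' = λ₁ − λ₂ = -7.5°: atan2( sin Δλ' cos φ₁ , cos φ₂ sin φ₁ − sin φ₂ cos φ₁ cos Δλ' ) = 270.1°.
Final bearing = (270.1° + 180°) mod 360° = 90.1°.

final bearing 90.1°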